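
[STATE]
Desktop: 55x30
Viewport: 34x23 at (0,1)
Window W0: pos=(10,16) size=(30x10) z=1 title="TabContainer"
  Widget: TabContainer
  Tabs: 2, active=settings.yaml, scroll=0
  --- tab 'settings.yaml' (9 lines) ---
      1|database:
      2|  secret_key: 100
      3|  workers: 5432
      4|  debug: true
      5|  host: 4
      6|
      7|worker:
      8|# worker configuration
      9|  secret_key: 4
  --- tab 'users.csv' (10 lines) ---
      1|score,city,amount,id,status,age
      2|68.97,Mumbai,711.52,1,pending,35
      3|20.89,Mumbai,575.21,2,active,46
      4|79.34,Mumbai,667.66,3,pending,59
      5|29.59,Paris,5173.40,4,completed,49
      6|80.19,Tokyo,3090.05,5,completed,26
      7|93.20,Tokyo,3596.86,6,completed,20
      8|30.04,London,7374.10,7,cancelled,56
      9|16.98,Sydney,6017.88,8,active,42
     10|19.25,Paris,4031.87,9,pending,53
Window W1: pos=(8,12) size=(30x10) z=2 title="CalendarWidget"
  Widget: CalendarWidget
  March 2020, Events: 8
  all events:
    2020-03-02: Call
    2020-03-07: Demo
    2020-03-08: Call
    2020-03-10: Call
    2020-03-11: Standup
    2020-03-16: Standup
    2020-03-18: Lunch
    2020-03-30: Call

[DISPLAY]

                                  
                                  
                                  
                                  
                                  
                                  
                                  
                                  
                                  
                                  
                                  
        ┏━━━━━━━━━━━━━━━━━━━━━━━━━
        ┃ CalendarWidget          
        ┠─────────────────────────
        ┃         March 2020      
        ┃Mo Tu We Th Fr Sa Su     
        ┃                   1     
        ┃ 2*  3  4  5  6  7*  8*  
        ┃ 9 10* 11* 12 13 14 15   
        ┃16* 17 18* 19 20 21 22   
        ┗━━━━━━━━━━━━━━━━━━━━━━━━━
          ┃  secret_key: 100      
          ┃  workers: 5432        


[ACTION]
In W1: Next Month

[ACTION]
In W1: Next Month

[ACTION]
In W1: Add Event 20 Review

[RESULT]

                                  
                                  
                                  
                                  
                                  
                                  
                                  
                                  
                                  
                                  
                                  
        ┏━━━━━━━━━━━━━━━━━━━━━━━━━
        ┃ CalendarWidget          
        ┠─────────────────────────
        ┃          May 2020       
        ┃Mo Tu We Th Fr Sa Su     
        ┃             1  2  3     
        ┃ 4  5  6  7  8  9 10     
        ┃11 12 13 14 15 16 17     
        ┃18 19 20* 21 22 23 24    
        ┗━━━━━━━━━━━━━━━━━━━━━━━━━
          ┃  secret_key: 100      
          ┃  workers: 5432        


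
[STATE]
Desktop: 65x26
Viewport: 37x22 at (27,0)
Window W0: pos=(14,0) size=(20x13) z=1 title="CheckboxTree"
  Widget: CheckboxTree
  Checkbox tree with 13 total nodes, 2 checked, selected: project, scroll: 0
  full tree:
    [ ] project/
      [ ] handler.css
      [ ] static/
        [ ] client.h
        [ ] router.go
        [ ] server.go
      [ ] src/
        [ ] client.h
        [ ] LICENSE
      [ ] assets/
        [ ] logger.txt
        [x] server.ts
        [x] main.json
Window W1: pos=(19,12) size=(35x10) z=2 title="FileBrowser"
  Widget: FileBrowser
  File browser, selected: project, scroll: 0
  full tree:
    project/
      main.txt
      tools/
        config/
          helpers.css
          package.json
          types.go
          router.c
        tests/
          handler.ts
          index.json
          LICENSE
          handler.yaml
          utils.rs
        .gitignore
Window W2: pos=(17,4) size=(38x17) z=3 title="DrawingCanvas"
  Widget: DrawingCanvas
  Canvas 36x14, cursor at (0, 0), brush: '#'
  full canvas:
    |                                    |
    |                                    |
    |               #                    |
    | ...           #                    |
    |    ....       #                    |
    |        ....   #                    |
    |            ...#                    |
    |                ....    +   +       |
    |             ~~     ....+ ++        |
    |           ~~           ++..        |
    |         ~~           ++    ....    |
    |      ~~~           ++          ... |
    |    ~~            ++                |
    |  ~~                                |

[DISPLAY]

━━━━━━┓                              
e     ┃                              
──────┨                              
/     ┃                              
━━━━━━━━━━━━━━━━━━━━━━━━━━━┓         
anvas                      ┃         
───────────────────────────┨         
                           ┃         
                           ┃         
      #                    ┃         
      #                    ┃         
      #                    ┃         
...   #                    ┃         
   ...#                    ┃         
       ....    +   +       ┃         
    ~~     ....+ ++        ┃         
  ~~           ++..        ┃         
~~           ++    ....    ┃         
           ++          ... ┃         
         ++                ┃         
━━━━━━━━━━━━━━━━━━━━━━━━━━━┛         
━━━━━━━━━━━━━━━━━━━━━━━━━━┛          


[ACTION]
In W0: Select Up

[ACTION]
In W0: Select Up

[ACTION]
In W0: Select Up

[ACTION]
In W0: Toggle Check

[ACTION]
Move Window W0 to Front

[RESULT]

━━━━━━┓                              
e     ┃                              
──────┨                              
/     ┃                              
er.css┃━━━━━━━━━━━━━━━━━━━━┓         
c/    ┃                    ┃         
ent.h ┃────────────────────┨         
ter.go┃                    ┃         
ver.go┃                    ┃         
      ┃                    ┃         
ent.h ┃                    ┃         
ENSE  ┃                    ┃         
━━━━━━┛                    ┃         
   ...#                    ┃         
       ....    +   +       ┃         
    ~~     ....+ ++        ┃         
  ~~           ++..        ┃         
~~           ++    ....    ┃         
           ++          ... ┃         
         ++                ┃         
━━━━━━━━━━━━━━━━━━━━━━━━━━━┛         
━━━━━━━━━━━━━━━━━━━━━━━━━━┛          


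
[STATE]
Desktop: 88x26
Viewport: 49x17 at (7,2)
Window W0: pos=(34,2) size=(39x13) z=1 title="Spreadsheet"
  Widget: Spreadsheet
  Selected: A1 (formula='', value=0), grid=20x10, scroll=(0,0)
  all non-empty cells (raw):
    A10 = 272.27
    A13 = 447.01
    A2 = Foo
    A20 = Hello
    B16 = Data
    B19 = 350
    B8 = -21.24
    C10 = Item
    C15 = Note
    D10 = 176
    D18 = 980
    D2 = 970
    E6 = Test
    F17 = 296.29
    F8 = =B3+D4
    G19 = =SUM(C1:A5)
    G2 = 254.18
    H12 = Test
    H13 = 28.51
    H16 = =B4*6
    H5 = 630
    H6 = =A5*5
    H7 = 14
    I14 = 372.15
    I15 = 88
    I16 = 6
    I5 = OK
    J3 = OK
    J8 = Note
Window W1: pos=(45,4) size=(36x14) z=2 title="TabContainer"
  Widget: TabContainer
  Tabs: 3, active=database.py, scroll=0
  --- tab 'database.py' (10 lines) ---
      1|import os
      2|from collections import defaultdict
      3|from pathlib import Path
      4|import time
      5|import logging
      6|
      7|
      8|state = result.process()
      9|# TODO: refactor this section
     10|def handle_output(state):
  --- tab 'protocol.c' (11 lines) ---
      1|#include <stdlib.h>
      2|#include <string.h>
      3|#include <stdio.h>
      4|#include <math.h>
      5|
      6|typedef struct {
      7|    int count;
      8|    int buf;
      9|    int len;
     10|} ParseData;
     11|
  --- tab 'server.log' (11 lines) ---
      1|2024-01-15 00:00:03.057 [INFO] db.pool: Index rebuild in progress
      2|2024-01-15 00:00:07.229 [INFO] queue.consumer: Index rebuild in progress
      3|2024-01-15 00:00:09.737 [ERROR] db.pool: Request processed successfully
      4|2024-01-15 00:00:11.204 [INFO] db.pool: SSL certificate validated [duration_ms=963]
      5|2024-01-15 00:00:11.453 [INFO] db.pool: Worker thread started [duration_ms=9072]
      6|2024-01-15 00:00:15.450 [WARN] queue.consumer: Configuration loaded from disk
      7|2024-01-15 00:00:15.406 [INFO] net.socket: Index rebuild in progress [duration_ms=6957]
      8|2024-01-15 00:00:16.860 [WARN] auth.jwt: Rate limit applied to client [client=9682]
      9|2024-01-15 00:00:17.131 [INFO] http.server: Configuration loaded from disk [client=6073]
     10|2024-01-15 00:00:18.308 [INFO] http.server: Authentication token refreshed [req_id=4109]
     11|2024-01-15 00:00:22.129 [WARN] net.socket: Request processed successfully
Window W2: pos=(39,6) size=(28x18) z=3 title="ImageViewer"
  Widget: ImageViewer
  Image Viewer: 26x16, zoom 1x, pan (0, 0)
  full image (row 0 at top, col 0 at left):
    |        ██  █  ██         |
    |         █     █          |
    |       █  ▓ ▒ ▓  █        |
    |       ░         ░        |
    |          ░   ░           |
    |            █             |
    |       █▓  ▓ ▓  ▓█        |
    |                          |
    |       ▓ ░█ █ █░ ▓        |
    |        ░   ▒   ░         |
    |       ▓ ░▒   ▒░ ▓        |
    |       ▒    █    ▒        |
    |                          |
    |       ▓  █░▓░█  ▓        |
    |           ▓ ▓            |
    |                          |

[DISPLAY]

                           ┏━━━━━━━━━━━━━━━━━━━━━
                           ┃ Spreadsheet         
                           ┠──────────┏━━━━━━━━━━
                           ┃A1:       ┃ TabContai
                           ┃    ┏━━━━━━━━━━━━━━━━
                           ┃----┃ ImageViewer    
                           ┃  1 ┠────────────────
                           ┃  2 ┃        ██  █  █
                           ┃  3 ┃         █     █
                           ┃  4 ┃       █  ▓ ▒ ▓ 
                           ┃  5 ┃       ░        
                           ┃  6 ┃          ░   ░ 
                           ┗━━━━┃            █   
                                ┃       █▓  ▓ ▓  
                                ┃                
                                ┃       ▓ ░█ █ █░
                                ┃        ░   ▒   


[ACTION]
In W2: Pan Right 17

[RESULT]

                           ┏━━━━━━━━━━━━━━━━━━━━━
                           ┃ Spreadsheet         
                           ┠──────────┏━━━━━━━━━━
                           ┃A1:       ┃ TabContai
                           ┃    ┏━━━━━━━━━━━━━━━━
                           ┃----┃ ImageViewer    
                           ┃  1 ┠────────────────
                           ┃  2 ┃                
                           ┃  3 ┃                
                           ┃  4 ┃█               
                           ┃  5 ┃░               
                           ┃  6 ┃                
                           ┗━━━━┃                
                                ┃█               
                                ┃                
                                ┃▓               
                                ┃                


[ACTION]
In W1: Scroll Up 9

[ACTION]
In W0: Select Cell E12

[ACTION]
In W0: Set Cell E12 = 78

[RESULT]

                           ┏━━━━━━━━━━━━━━━━━━━━━
                           ┃ Spreadsheet         
                           ┠──────────┏━━━━━━━━━━
                           ┃E12: 78   ┃ TabContai
                           ┃    ┏━━━━━━━━━━━━━━━━
                           ┃----┃ ImageViewer    
                           ┃  1 ┠────────────────
                           ┃  2 ┃                
                           ┃  3 ┃                
                           ┃  4 ┃█               
                           ┃  5 ┃░               
                           ┃  6 ┃                
                           ┗━━━━┃                
                                ┃█               
                                ┃                
                                ┃▓               
                                ┃                


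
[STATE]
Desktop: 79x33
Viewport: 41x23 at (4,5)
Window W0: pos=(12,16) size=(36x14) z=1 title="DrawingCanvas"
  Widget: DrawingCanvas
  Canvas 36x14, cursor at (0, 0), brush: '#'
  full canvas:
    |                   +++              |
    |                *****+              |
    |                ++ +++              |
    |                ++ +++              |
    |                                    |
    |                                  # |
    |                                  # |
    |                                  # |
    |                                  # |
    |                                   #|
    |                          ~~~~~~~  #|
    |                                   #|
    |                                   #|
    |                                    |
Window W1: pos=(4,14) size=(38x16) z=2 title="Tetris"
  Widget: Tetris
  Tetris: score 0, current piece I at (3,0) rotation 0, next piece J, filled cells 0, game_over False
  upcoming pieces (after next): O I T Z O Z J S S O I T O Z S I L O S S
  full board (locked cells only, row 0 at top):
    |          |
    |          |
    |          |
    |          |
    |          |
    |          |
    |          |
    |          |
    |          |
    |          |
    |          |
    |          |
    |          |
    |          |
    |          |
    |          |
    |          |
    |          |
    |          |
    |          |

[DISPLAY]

                                         
                                         
                                         
                                         
                                         
                                         
                                         
                                         
                                         
┏━━━━━━━━━━━━━━━━━━━━━━━━━━━━━━━━━━━━┓   
┃ Tetris                             ┃   
┠────────────────────────────────────┨━━━
┃          │Next:                    ┃   
┃          │█                        ┃───
┃          │███                      ┃   
┃          │                         ┃   
┃          │                         ┃   
┃          │                         ┃   
┃          │Score:                   ┃   
┃          │0                        ┃   
┃          │                         ┃   
┃          │                         ┃   
┃          │                         ┃   


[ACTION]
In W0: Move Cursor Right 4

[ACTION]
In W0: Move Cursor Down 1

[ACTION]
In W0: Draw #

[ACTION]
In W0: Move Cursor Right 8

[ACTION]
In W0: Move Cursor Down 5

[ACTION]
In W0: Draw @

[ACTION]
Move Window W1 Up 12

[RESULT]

┃          │Next:                    ┃   
┃          │█                        ┃   
┃          │███                      ┃   
┃          │                         ┃   
┃          │                         ┃   
┃          │                         ┃   
┃          │Score:                   ┃   
┃          │0                        ┃   
┃          │                         ┃   
┃          │                         ┃   
┃          │                         ┃   
┃          │                         ┃━━━
┗━━━━━━━━━━━━━━━━━━━━━━━━━━━━━━━━━━━━┛   
        ┠────────────────────────────────
        ┃                   +++          
        ┃    #           *****+          
        ┃                ++ +++          
        ┃                ++ +++          
        ┃                                
        ┃                                
        ┃            @                   
        ┃                                
        ┃                                


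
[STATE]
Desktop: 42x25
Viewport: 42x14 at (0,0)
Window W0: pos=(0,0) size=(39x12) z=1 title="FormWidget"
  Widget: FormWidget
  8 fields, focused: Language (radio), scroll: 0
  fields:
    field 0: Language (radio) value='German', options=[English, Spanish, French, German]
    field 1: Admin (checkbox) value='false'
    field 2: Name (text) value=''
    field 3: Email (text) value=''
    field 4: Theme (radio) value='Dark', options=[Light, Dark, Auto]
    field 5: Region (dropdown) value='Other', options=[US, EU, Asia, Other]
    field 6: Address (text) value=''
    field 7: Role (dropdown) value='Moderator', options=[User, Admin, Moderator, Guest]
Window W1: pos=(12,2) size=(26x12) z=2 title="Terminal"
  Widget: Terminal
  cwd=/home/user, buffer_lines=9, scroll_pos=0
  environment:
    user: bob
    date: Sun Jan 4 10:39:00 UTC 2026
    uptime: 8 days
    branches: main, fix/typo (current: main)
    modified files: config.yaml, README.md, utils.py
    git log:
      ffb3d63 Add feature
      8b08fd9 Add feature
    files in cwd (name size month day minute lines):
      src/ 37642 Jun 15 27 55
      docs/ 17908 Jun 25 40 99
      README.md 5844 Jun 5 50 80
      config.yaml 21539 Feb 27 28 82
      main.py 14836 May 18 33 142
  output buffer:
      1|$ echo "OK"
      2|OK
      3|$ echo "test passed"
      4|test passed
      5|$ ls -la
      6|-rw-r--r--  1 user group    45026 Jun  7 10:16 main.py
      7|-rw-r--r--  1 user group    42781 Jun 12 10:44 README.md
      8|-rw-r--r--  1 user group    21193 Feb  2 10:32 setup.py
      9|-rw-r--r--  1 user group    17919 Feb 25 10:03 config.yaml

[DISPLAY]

┏━━━━━━━━━━━━━━━━━━━━━━━━━━━━━━━━━━━━━┓   
┃ FormWidget                          ┃   
┠───────────┏━━━━━━━━━━━━━━━━━━━━━━━━┓┨   
┃> Language:┃ Terminal               ┃┃   
┃  Admin:   ┠────────────────────────┨┃   
┃  Name:    ┃$ echo "OK"             ┃┃   
┃  Email:   ┃OK                      ┃┃   
┃  Theme:   ┃$ echo "test passed"    ┃┃   
┃  Region:  ┃test passed             ┃┃   
┃  Address: ┃$ ls -la                ┃┃   
┃  Role:    ┃-rw-r--r--  1 user group┃┃   
┗━━━━━━━━━━━┃-rw-r--r--  1 user group┃┛   
            ┃-rw-r--r--  1 user group┃    
            ┗━━━━━━━━━━━━━━━━━━━━━━━━┛    


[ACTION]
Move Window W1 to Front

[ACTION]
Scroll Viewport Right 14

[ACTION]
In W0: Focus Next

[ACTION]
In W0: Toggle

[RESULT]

┏━━━━━━━━━━━━━━━━━━━━━━━━━━━━━━━━━━━━━┓   
┃ FormWidget                          ┃   
┠───────────┏━━━━━━━━━━━━━━━━━━━━━━━━┓┨   
┃  Language:┃ Terminal               ┃┃   
┃> Admin:   ┠────────────────────────┨┃   
┃  Name:    ┃$ echo "OK"             ┃┃   
┃  Email:   ┃OK                      ┃┃   
┃  Theme:   ┃$ echo "test passed"    ┃┃   
┃  Region:  ┃test passed             ┃┃   
┃  Address: ┃$ ls -la                ┃┃   
┃  Role:    ┃-rw-r--r--  1 user group┃┃   
┗━━━━━━━━━━━┃-rw-r--r--  1 user group┃┛   
            ┃-rw-r--r--  1 user group┃    
            ┗━━━━━━━━━━━━━━━━━━━━━━━━┛    


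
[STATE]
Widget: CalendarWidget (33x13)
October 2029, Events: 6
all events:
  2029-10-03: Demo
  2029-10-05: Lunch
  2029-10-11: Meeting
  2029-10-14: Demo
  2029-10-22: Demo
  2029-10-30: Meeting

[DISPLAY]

           October 2029          
Mo Tu We Th Fr Sa Su             
 1  2  3*  4  5*  6  7           
 8  9 10 11* 12 13 14*           
15 16 17 18 19 20 21             
22* 23 24 25 26 27 28            
29 30* 31                        
                                 
                                 
                                 
                                 
                                 
                                 


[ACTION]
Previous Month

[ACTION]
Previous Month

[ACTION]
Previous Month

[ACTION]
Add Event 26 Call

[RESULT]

            July 2029            
Mo Tu We Th Fr Sa Su             
                   1             
 2  3  4  5  6  7  8             
 9 10 11 12 13 14 15             
16 17 18 19 20 21 22             
23 24 25 26* 27 28 29            
30 31                            
                                 
                                 
                                 
                                 
                                 


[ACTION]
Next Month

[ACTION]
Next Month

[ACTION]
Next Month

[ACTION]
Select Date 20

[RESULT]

           October 2029          
Mo Tu We Th Fr Sa Su             
 1  2  3*  4  5*  6  7           
 8  9 10 11* 12 13 14*           
15 16 17 18 19 [20] 21           
22* 23 24 25 26 27 28            
29 30* 31                        
                                 
                                 
                                 
                                 
                                 
                                 


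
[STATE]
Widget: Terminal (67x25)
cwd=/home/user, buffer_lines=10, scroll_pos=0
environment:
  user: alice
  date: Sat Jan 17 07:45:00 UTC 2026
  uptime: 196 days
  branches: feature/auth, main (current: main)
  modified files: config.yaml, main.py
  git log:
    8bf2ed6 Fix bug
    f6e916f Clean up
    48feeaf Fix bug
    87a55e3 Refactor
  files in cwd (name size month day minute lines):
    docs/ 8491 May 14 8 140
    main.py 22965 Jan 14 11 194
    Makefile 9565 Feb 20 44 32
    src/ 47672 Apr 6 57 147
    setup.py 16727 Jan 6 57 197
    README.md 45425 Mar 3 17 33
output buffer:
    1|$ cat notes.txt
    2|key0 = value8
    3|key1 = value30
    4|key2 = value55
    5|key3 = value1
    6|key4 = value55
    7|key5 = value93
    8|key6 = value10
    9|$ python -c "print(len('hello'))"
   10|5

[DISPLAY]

$ cat notes.txt                                                    
key0 = value8                                                      
key1 = value30                                                     
key2 = value55                                                     
key3 = value1                                                      
key4 = value55                                                     
key5 = value93                                                     
key6 = value10                                                     
$ python -c "print(len('hello'))"                                  
5                                                                  
$ █                                                                
                                                                   
                                                                   
                                                                   
                                                                   
                                                                   
                                                                   
                                                                   
                                                                   
                                                                   
                                                                   
                                                                   
                                                                   
                                                                   
                                                                   


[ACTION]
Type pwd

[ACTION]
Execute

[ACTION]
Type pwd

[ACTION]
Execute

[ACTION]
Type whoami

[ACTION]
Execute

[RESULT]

$ cat notes.txt                                                    
key0 = value8                                                      
key1 = value30                                                     
key2 = value55                                                     
key3 = value1                                                      
key4 = value55                                                     
key5 = value93                                                     
key6 = value10                                                     
$ python -c "print(len('hello'))"                                  
5                                                                  
$ pwd                                                              
/home/user                                                         
$ pwd                                                              
/home/user                                                         
$ whoami                                                           
alice                                                              
$ █                                                                
                                                                   
                                                                   
                                                                   
                                                                   
                                                                   
                                                                   
                                                                   
                                                                   


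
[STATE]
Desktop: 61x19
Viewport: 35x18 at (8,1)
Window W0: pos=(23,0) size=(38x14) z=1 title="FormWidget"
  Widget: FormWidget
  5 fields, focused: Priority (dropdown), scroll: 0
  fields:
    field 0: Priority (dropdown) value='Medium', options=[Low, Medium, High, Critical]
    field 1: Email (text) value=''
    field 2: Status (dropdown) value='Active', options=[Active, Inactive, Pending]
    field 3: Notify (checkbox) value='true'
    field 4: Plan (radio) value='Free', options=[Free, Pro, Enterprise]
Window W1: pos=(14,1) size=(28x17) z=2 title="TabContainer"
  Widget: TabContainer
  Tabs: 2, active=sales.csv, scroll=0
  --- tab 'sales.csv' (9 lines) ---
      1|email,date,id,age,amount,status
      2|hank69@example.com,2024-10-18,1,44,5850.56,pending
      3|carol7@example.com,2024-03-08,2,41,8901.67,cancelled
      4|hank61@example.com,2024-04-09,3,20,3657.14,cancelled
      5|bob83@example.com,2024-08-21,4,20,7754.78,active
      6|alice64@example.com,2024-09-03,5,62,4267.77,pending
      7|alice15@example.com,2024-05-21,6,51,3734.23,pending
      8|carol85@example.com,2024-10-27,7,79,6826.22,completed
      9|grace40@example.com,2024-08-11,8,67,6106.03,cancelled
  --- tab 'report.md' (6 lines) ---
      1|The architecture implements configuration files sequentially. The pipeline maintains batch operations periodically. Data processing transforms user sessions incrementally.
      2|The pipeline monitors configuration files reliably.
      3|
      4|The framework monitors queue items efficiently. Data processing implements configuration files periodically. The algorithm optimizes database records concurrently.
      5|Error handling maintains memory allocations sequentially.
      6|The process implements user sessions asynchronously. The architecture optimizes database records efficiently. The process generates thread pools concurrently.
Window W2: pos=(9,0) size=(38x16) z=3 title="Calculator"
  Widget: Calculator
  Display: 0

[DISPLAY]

 ┃ Calculator                      
 ┠─────────────────────────────────
 ┃                                 
 ┃┌───┬───┬───┬───┐                
 ┃│ 7 │ 8 │ 9 │ ÷ │                
 ┃├───┼───┼───┼───┤                
 ┃│ 4 │ 5 │ 6 │ × │                
 ┃├───┼───┼───┼───┤                
 ┃│ 1 │ 2 │ 3 │ - │                
 ┃├───┼───┼───┼───┤                
 ┃│ 0 │ . │ = │ + │                
 ┃├───┼───┼───┼───┤                
 ┃│ C │ MC│ MR│ M+│                
 ┃└───┴───┴───┴───┘                
 ┗━━━━━━━━━━━━━━━━━━━━━━━━━━━━━━━━━
      ┃                          ┃ 
      ┗━━━━━━━━━━━━━━━━━━━━━━━━━━┛ 
                                   


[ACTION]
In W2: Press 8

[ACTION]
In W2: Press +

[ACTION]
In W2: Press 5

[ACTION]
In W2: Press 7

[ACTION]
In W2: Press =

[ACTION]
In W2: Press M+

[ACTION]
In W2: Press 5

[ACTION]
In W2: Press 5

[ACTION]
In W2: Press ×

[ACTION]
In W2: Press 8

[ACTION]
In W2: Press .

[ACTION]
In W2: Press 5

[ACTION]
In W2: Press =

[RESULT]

 ┃ Calculator                      
 ┠─────────────────────────────────
 ┃                             5571
 ┃┌───┬───┬───┬───┐                
 ┃│ 7 │ 8 │ 9 │ ÷ │                
 ┃├───┼───┼───┼───┤                
 ┃│ 4 │ 5 │ 6 │ × │                
 ┃├───┼───┼───┼───┤                
 ┃│ 1 │ 2 │ 3 │ - │                
 ┃├───┼───┼───┼───┤                
 ┃│ 0 │ . │ = │ + │                
 ┃├───┼───┼───┼───┤                
 ┃│ C │ MC│ MR│ M+│                
 ┃└───┴───┴───┴───┘                
 ┗━━━━━━━━━━━━━━━━━━━━━━━━━━━━━━━━━
      ┃                          ┃ 
      ┗━━━━━━━━━━━━━━━━━━━━━━━━━━┛ 
                                   


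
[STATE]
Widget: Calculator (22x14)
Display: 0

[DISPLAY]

                     0
┌───┬───┬───┬───┐     
│ 7 │ 8 │ 9 │ ÷ │     
├───┼───┼───┼───┤     
│ 4 │ 5 │ 6 │ × │     
├───┼───┼───┼───┤     
│ 1 │ 2 │ 3 │ - │     
├───┼───┼───┼───┤     
│ 0 │ . │ = │ + │     
├───┼───┼───┼───┤     
│ C │ MC│ MR│ M+│     
└───┴───┴───┴───┘     
                      
                      


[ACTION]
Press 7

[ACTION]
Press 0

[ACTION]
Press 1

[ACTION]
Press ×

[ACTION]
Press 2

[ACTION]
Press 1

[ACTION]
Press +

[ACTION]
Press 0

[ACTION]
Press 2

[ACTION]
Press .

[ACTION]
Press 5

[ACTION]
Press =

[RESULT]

               14723.5
┌───┬───┬───┬───┐     
│ 7 │ 8 │ 9 │ ÷ │     
├───┼───┼───┼───┤     
│ 4 │ 5 │ 6 │ × │     
├───┼───┼───┼───┤     
│ 1 │ 2 │ 3 │ - │     
├───┼───┼───┼───┤     
│ 0 │ . │ = │ + │     
├───┼───┼───┼───┤     
│ C │ MC│ MR│ M+│     
└───┴───┴───┴───┘     
                      
                      


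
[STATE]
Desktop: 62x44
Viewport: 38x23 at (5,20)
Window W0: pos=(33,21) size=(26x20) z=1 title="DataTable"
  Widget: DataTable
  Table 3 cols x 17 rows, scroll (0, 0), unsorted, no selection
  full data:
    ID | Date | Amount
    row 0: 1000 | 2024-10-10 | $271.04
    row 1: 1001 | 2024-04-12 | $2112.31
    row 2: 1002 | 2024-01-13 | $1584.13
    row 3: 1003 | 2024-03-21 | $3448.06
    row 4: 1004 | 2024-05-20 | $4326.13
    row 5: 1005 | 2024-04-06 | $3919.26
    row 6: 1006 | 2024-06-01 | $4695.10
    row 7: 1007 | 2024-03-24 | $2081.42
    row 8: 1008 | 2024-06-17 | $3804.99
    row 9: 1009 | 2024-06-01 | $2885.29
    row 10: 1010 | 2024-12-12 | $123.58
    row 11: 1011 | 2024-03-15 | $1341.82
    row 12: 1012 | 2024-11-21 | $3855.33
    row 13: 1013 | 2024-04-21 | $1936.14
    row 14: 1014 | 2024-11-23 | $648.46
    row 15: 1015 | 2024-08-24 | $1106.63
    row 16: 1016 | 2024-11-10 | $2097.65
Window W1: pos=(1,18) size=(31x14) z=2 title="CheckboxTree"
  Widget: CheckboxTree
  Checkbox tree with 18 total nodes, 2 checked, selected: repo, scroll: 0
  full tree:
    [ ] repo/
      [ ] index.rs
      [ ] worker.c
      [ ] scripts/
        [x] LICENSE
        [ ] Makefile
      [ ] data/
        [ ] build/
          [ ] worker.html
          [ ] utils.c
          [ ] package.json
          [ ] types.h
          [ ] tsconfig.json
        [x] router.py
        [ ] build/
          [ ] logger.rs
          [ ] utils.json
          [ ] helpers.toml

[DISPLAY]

──────────────────────────┨           
] repo/                   ┃ ┏━━━━━━━━━
[ ] index.rs              ┃ ┃ DataTabl
[ ] worker.c              ┃ ┠─────────
[-] scripts/              ┃ ┃ID  │Date
  [x] LICENSE             ┃ ┃────┼────
  [ ] Makefile            ┃ ┃1000│2024
[-] data/                 ┃ ┃1001│2024
  [ ] build/              ┃ ┃1002│2024
    [ ] worker.html       ┃ ┃1003│2024
    [ ] utils.c           ┃ ┃1004│2024
━━━━━━━━━━━━━━━━━━━━━━━━━━┛ ┃1005│2024
                            ┃1006│2024
                            ┃1007│2024
                            ┃1008│2024
                            ┃1009│2024
                            ┃1010│2024
                            ┃1011│2024
                            ┃1012│2024
                            ┃1013│2024
                            ┗━━━━━━━━━
                                      
                                      


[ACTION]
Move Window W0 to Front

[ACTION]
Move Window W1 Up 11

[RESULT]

━━━━━━━━━━━━━━━━━━━━━━━━━━┛           
                            ┏━━━━━━━━━
                            ┃ DataTabl
                            ┠─────────
                            ┃ID  │Date
                            ┃────┼────
                            ┃1000│2024
                            ┃1001│2024
                            ┃1002│2024
                            ┃1003│2024
                            ┃1004│2024
                            ┃1005│2024
                            ┃1006│2024
                            ┃1007│2024
                            ┃1008│2024
                            ┃1009│2024
                            ┃1010│2024
                            ┃1011│2024
                            ┃1012│2024
                            ┃1013│2024
                            ┗━━━━━━━━━
                                      
                                      


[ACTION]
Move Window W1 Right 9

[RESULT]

     ┗━━━━━━━━━━━━━━━━━━━━━━━━━━━━━┛  
                            ┏━━━━━━━━━
                            ┃ DataTabl
                            ┠─────────
                            ┃ID  │Date
                            ┃────┼────
                            ┃1000│2024
                            ┃1001│2024
                            ┃1002│2024
                            ┃1003│2024
                            ┃1004│2024
                            ┃1005│2024
                            ┃1006│2024
                            ┃1007│2024
                            ┃1008│2024
                            ┃1009│2024
                            ┃1010│2024
                            ┃1011│2024
                            ┃1012│2024
                            ┃1013│2024
                            ┗━━━━━━━━━
                                      
                                      


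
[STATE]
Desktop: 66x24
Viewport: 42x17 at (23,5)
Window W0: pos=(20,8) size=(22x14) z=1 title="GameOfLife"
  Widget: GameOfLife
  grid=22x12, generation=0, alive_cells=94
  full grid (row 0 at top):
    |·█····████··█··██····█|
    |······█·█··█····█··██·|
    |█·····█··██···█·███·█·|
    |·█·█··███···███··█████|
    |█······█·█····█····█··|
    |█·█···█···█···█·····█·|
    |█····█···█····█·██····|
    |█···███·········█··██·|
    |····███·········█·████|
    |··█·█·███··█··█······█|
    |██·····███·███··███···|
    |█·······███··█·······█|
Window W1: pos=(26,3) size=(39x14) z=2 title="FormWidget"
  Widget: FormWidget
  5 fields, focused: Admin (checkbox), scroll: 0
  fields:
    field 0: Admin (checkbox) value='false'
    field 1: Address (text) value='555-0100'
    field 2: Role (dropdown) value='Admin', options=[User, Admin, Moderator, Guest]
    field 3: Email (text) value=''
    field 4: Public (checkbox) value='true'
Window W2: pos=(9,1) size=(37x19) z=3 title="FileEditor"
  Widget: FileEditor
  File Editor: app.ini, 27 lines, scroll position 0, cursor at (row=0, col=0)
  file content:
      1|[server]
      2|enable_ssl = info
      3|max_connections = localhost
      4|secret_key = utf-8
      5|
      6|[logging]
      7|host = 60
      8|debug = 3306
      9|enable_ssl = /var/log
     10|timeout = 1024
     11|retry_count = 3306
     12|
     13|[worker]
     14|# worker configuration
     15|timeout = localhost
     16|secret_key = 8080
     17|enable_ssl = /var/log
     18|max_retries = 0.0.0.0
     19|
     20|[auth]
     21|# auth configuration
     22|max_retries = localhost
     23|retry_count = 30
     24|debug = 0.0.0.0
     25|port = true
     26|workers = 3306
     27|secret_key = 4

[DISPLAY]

info                 █┃──────────────────┨
ns = localhost       ░┃                  ┃
utf-8                ░┃0100             ]┃
                     ░┃n               ▼]┃
                     ░┃                 ]┃
                     ░┃                  ┃
                     ░┃                  ┃
/var/log             ░┃                  ┃
4                    ░┃                  ┃
 3306                ░┃                  ┃
                     ░┃                  ┃
                     ░┃━━━━━━━━━━━━━━━━━━┛
iguration            ░┃                   
alhost               ▼┃                   
━━━━━━━━━━━━━━━━━━━━━━┛                   
·█·███··█··█······┃                       
━━━━━━━━━━━━━━━━━━┛                       


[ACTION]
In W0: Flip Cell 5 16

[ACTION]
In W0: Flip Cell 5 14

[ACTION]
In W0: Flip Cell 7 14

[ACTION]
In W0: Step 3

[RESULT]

info                 █┃──────────────────┨
ns = localhost       ░┃                  ┃
utf-8                ░┃0100             ]┃
                     ░┃n               ▼]┃
                     ░┃                 ]┃
                     ░┃                  ┃
                     ░┃                  ┃
/var/log             ░┃                  ┃
4                    ░┃                  ┃
 3306                ░┃                  ┃
                     ░┃                  ┃
                     ░┃━━━━━━━━━━━━━━━━━━┛
iguration            ░┃                   
alhost               ▼┃                   
━━━━━━━━━━━━━━━━━━━━━━┛                   
······████··█··█··┃                       
━━━━━━━━━━━━━━━━━━┛                       
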